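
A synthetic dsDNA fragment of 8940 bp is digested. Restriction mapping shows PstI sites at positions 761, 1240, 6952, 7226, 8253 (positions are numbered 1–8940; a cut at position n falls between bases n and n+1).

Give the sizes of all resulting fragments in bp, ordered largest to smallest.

Linear molecule, 5 cuts → 6 fragments:
  761 − 0 = 761 bp
  1240 − 761 = 479 bp
  6952 − 1240 = 5712 bp
  7226 − 6952 = 274 bp
  8253 − 7226 = 1027 bp
  8940 − 8253 = 687 bp
Sorted largest to smallest: 5712, 1027, 761, 687, 479, 274 bp.

5712, 1027, 761, 687, 479, 274 bp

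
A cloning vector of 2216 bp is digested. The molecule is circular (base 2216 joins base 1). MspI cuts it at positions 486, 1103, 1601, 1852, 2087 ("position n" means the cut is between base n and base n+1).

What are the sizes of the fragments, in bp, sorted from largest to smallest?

617, 615, 498, 251, 235 bp

Circular molecule, 5 cuts → 5 fragments:
  1103 − 486 = 617 bp
  1601 − 1103 = 498 bp
  1852 − 1601 = 251 bp
  2087 − 1852 = 235 bp
  wrap: 2216 − 2087 + 486 = 615 bp
Sorted largest to smallest: 617, 615, 498, 251, 235 bp.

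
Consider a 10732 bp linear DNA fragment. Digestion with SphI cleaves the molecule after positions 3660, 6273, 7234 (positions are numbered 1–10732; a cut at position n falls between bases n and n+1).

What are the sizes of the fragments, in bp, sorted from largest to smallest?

3660, 3498, 2613, 961 bp

Linear molecule, 3 cuts → 4 fragments:
  3660 − 0 = 3660 bp
  6273 − 3660 = 2613 bp
  7234 − 6273 = 961 bp
  10732 − 7234 = 3498 bp
Sorted largest to smallest: 3660, 3498, 2613, 961 bp.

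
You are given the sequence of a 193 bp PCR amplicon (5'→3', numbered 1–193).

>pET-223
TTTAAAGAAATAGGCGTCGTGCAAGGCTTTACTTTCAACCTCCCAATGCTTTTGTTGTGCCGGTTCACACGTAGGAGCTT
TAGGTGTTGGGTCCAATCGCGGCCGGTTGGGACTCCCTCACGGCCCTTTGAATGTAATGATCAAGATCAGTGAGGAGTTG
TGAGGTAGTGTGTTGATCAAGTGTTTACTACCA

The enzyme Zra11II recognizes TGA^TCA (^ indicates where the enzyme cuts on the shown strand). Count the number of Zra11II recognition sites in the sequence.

TGATCA occurs starting at positions 138, 174.
Zra11II cuts at 2 sites.

2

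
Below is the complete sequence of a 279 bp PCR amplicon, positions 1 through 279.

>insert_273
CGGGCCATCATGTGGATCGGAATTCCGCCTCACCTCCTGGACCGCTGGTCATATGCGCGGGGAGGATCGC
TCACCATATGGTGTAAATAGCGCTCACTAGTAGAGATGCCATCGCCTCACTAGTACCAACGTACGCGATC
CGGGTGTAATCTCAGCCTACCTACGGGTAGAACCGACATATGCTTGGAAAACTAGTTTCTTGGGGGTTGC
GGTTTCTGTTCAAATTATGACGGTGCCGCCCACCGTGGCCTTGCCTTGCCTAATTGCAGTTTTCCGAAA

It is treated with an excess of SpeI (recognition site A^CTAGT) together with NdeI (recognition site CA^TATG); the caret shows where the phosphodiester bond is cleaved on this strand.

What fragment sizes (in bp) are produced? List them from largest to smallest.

SpeI sites (ACTAGT) start at positions 96, 119, 191.
SpeI cuts after the first base of each site, so after positions 96, 119, 191.
NdeI sites (CATATG) start at positions 50, 75, 177.
NdeI cuts after base 2 of each site, so after positions 51, 76, 178.
Combined cut positions: 51, 76, 96, 119, 178, 191.
Linear molecule, 6 cuts → 7 fragments:
  1–51 → 51 bp
  52–76 → 25 bp
  77–96 → 20 bp
  97–119 → 23 bp
  120–178 → 59 bp
  179–191 → 13 bp
  192–279 → 88 bp
Sorted largest to smallest: 88, 59, 51, 25, 23, 20, 13 bp.

88, 59, 51, 25, 23, 20, 13 bp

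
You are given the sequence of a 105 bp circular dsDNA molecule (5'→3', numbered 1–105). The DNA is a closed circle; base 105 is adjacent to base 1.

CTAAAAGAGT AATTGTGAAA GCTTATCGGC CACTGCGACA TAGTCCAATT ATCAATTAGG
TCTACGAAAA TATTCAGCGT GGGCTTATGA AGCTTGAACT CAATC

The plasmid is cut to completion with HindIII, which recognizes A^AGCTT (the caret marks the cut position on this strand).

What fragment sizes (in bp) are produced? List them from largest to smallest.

HindIII sites (AAGCTT) start at positions 19, 90.
HindIII cuts after the first base of each site, so after positions 19, 90.
Circular molecule, 2 cuts → 2 fragments:
  20–90 → 71 bp
  91–105 then 1–19 → 15 + 19 = 34 bp
Sorted largest to smallest: 71, 34 bp.

71, 34 bp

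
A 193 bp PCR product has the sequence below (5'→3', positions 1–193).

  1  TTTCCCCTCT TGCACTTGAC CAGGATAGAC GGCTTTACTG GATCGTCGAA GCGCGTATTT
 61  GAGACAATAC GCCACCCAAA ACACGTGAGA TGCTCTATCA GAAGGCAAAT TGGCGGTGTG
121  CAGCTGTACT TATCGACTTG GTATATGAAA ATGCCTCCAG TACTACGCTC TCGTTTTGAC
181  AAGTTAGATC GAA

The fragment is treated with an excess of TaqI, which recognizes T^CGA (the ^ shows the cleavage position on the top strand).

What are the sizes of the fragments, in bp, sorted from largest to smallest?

TaqI sites (TCGA) start at positions 46, 133, 189.
TaqI cuts after the first base of each site, so after positions 46, 133, 189.
Linear molecule, 3 cuts → 4 fragments:
  1–46 → 46 bp
  47–133 → 87 bp
  134–189 → 56 bp
  190–193 → 4 bp
Sorted largest to smallest: 87, 56, 46, 4 bp.

87, 56, 46, 4 bp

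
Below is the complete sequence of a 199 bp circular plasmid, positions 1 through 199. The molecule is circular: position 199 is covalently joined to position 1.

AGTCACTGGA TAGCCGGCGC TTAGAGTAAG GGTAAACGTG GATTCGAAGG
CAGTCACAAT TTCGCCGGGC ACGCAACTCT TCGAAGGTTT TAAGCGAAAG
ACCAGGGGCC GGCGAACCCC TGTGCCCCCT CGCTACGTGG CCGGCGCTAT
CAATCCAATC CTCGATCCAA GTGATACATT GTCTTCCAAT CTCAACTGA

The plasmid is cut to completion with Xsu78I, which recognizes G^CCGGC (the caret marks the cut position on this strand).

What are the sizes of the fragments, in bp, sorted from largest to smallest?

95, 72, 32 bp

Xsu78I sites (GCCGGC) start at positions 13, 108, 140.
Xsu78I cuts after the first base of each site, so after positions 13, 108, 140.
Circular molecule, 3 cuts → 3 fragments:
  14–108 → 95 bp
  109–140 → 32 bp
  141–199 then 1–13 → 59 + 13 = 72 bp
Sorted largest to smallest: 95, 72, 32 bp.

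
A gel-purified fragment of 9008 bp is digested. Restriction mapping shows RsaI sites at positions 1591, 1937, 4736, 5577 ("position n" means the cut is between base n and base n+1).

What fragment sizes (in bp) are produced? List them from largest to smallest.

3431, 2799, 1591, 841, 346 bp

Linear molecule, 4 cuts → 5 fragments:
  1591 − 0 = 1591 bp
  1937 − 1591 = 346 bp
  4736 − 1937 = 2799 bp
  5577 − 4736 = 841 bp
  9008 − 5577 = 3431 bp
Sorted largest to smallest: 3431, 2799, 1591, 841, 346 bp.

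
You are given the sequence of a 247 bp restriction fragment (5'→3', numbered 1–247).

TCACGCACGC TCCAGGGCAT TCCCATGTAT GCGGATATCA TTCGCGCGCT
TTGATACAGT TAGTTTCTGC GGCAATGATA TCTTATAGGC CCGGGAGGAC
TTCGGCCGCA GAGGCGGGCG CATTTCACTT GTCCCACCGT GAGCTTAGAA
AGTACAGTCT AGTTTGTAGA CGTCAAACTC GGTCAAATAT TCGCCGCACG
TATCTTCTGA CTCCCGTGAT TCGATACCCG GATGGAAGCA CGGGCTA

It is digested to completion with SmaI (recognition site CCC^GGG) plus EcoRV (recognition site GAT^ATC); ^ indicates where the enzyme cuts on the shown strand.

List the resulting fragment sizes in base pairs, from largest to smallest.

The SmaI site (CCCGGG) starts at position 90.
SmaI cuts after base 3 of each site, so after position 92.
EcoRV sites (GATATC) start at positions 34, 77.
EcoRV cuts after base 3 of each site, so after positions 36, 79.
Combined cut positions: 36, 79, 92.
Linear molecule, 3 cuts → 4 fragments:
  1–36 → 36 bp
  37–79 → 43 bp
  80–92 → 13 bp
  93–247 → 155 bp
Sorted largest to smallest: 155, 43, 36, 13 bp.

155, 43, 36, 13 bp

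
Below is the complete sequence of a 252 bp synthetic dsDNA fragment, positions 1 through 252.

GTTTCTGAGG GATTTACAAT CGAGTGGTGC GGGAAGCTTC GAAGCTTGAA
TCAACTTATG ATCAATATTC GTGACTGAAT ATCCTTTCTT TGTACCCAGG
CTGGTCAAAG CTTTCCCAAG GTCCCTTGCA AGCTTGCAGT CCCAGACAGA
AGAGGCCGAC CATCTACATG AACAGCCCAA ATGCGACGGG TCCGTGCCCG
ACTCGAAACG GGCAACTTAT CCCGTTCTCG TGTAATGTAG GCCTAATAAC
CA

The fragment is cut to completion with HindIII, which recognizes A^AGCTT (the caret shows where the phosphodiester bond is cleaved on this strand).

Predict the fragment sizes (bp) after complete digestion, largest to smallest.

122, 66, 34, 22, 8 bp

HindIII sites (AAGCTT) start at positions 34, 42, 108, 130.
HindIII cuts after the first base of each site, so after positions 34, 42, 108, 130.
Linear molecule, 4 cuts → 5 fragments:
  1–34 → 34 bp
  35–42 → 8 bp
  43–108 → 66 bp
  109–130 → 22 bp
  131–252 → 122 bp
Sorted largest to smallest: 122, 66, 34, 22, 8 bp.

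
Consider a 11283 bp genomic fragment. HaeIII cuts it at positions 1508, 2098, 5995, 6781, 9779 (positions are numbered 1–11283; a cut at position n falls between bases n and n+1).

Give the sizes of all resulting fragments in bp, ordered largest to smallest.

Linear molecule, 5 cuts → 6 fragments:
  1508 − 0 = 1508 bp
  2098 − 1508 = 590 bp
  5995 − 2098 = 3897 bp
  6781 − 5995 = 786 bp
  9779 − 6781 = 2998 bp
  11283 − 9779 = 1504 bp
Sorted largest to smallest: 3897, 2998, 1508, 1504, 786, 590 bp.

3897, 2998, 1508, 1504, 786, 590 bp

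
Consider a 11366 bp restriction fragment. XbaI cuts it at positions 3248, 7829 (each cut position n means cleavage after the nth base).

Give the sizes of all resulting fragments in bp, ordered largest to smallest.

4581, 3537, 3248 bp

Linear molecule, 2 cuts → 3 fragments:
  3248 − 0 = 3248 bp
  7829 − 3248 = 4581 bp
  11366 − 7829 = 3537 bp
Sorted largest to smallest: 4581, 3537, 3248 bp.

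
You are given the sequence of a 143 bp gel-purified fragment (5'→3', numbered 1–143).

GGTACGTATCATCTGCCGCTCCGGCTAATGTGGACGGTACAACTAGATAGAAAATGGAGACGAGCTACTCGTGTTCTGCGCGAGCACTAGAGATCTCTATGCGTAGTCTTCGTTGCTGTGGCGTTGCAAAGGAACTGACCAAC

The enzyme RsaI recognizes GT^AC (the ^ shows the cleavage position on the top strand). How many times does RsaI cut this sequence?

GTAC occurs starting at positions 2, 37.
RsaI cuts at 2 sites.

2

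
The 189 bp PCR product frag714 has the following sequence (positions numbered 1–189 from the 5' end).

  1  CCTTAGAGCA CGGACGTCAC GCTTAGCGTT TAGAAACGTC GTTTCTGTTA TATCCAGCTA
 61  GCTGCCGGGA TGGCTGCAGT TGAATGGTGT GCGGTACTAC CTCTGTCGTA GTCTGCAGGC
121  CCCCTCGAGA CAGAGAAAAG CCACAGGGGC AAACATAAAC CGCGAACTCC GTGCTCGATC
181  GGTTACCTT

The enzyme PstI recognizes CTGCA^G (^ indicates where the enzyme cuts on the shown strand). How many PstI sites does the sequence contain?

2

CTGCAG occurs starting at positions 74, 113.
PstI cuts at 2 sites.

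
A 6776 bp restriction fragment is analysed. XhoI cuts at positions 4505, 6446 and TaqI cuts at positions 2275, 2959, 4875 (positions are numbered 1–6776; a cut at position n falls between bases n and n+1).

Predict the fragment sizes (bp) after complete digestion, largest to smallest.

Combined cut positions (sorted): 2275, 2959, 4505, 4875, 6446.
Linear molecule, 5 cuts → 6 fragments:
  2275 − 0 = 2275 bp
  2959 − 2275 = 684 bp
  4505 − 2959 = 1546 bp
  4875 − 4505 = 370 bp
  6446 − 4875 = 1571 bp
  6776 − 6446 = 330 bp
Sorted largest to smallest: 2275, 1571, 1546, 684, 370, 330 bp.

2275, 1571, 1546, 684, 370, 330 bp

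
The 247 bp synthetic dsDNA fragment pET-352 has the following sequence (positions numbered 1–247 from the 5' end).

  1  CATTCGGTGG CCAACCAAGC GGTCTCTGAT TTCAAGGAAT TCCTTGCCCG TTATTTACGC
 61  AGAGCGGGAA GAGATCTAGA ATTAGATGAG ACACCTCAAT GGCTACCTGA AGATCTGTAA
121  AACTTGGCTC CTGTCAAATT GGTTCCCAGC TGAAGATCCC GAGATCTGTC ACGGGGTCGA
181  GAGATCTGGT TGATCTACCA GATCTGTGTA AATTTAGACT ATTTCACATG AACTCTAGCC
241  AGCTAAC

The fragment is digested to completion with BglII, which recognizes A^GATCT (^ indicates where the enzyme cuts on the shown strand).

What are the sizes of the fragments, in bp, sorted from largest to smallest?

72, 51, 47, 39, 20, 18 bp

BglII sites (AGATCT) start at positions 72, 111, 162, 182, 200.
BglII cuts after the first base of each site, so after positions 72, 111, 162, 182, 200.
Linear molecule, 5 cuts → 6 fragments:
  1–72 → 72 bp
  73–111 → 39 bp
  112–162 → 51 bp
  163–182 → 20 bp
  183–200 → 18 bp
  201–247 → 47 bp
Sorted largest to smallest: 72, 51, 47, 39, 20, 18 bp.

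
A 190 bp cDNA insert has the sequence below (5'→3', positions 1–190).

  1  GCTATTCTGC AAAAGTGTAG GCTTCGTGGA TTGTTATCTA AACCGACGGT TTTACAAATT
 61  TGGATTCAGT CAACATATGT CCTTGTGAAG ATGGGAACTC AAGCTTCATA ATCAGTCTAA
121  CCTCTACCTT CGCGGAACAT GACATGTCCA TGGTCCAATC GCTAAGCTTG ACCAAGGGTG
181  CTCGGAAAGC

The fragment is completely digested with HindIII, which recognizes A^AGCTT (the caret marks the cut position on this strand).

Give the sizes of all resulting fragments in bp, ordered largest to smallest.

HindIII sites (AAGCTT) start at positions 101, 164.
HindIII cuts after the first base of each site, so after positions 101, 164.
Linear molecule, 2 cuts → 3 fragments:
  1–101 → 101 bp
  102–164 → 63 bp
  165–190 → 26 bp
Sorted largest to smallest: 101, 63, 26 bp.

101, 63, 26 bp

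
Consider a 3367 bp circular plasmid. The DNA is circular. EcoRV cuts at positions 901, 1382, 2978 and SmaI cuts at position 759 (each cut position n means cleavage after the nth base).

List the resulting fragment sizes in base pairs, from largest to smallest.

Combined cut positions (sorted): 759, 901, 1382, 2978.
Circular molecule, 4 cuts → 4 fragments:
  901 − 759 = 142 bp
  1382 − 901 = 481 bp
  2978 − 1382 = 1596 bp
  wrap: 3367 − 2978 + 759 = 1148 bp
Sorted largest to smallest: 1596, 1148, 481, 142 bp.

1596, 1148, 481, 142 bp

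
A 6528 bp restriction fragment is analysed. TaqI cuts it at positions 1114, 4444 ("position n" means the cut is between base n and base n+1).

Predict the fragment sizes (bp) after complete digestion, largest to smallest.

Linear molecule, 2 cuts → 3 fragments:
  1114 − 0 = 1114 bp
  4444 − 1114 = 3330 bp
  6528 − 4444 = 2084 bp
Sorted largest to smallest: 3330, 2084, 1114 bp.

3330, 2084, 1114 bp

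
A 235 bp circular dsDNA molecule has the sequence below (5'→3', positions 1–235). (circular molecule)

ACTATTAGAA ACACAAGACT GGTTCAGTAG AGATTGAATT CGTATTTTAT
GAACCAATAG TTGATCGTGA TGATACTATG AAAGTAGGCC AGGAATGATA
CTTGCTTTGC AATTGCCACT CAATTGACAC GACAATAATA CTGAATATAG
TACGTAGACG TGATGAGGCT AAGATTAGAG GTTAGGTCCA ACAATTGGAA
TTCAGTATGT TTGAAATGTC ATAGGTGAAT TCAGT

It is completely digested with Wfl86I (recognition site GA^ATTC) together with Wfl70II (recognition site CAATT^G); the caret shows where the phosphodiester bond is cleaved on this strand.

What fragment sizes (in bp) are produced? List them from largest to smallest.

Wfl86I sites (GAATTC) start at positions 36, 198, 227.
Wfl86I cuts after base 2 of each site, so after positions 37, 199, 228.
Wfl70II sites (CAATTG) start at positions 110, 121, 192.
Wfl70II cuts after base 5 of each site (before the last base), so after positions 114, 125, 196.
Combined cut positions: 37, 114, 125, 196, 199, 228.
Circular molecule, 6 cuts → 6 fragments:
  38–114 → 77 bp
  115–125 → 11 bp
  126–196 → 71 bp
  197–199 → 3 bp
  200–228 → 29 bp
  229–235 then 1–37 → 7 + 37 = 44 bp
Sorted largest to smallest: 77, 71, 44, 29, 11, 3 bp.

77, 71, 44, 29, 11, 3 bp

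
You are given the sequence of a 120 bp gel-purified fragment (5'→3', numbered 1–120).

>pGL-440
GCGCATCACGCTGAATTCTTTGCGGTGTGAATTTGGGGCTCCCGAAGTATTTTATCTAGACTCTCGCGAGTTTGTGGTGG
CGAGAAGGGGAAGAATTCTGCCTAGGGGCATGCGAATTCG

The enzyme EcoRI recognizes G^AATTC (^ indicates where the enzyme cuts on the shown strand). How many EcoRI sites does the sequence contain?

3

GAATTC occurs starting at positions 13, 93, 114.
EcoRI cuts at 3 sites.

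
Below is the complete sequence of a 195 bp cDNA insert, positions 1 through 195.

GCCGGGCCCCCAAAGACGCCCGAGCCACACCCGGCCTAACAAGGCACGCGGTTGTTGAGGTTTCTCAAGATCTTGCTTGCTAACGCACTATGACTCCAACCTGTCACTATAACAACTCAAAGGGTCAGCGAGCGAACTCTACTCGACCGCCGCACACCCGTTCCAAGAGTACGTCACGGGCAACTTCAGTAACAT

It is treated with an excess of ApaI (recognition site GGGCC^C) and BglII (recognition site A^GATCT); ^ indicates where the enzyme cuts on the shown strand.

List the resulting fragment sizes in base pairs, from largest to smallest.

The ApaI site (GGGCCC) starts at position 4.
ApaI cuts after base 5 of each site (before the last base), so after position 8.
The BglII site (AGATCT) starts at position 68.
BglII cuts after the first base of each site, so after position 68.
Combined cut positions: 8, 68.
Linear molecule, 2 cuts → 3 fragments:
  1–8 → 8 bp
  9–68 → 60 bp
  69–195 → 127 bp
Sorted largest to smallest: 127, 60, 8 bp.

127, 60, 8 bp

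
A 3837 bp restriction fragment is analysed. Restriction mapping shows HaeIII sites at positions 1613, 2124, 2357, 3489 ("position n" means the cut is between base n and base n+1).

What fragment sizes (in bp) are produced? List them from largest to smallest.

1613, 1132, 511, 348, 233 bp

Linear molecule, 4 cuts → 5 fragments:
  1613 − 0 = 1613 bp
  2124 − 1613 = 511 bp
  2357 − 2124 = 233 bp
  3489 − 2357 = 1132 bp
  3837 − 3489 = 348 bp
Sorted largest to smallest: 1613, 1132, 511, 348, 233 bp.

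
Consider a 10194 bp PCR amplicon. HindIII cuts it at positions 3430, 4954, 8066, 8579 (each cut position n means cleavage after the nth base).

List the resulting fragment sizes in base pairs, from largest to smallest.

3430, 3112, 1615, 1524, 513 bp

Linear molecule, 4 cuts → 5 fragments:
  3430 − 0 = 3430 bp
  4954 − 3430 = 1524 bp
  8066 − 4954 = 3112 bp
  8579 − 8066 = 513 bp
  10194 − 8579 = 1615 bp
Sorted largest to smallest: 3430, 3112, 1615, 1524, 513 bp.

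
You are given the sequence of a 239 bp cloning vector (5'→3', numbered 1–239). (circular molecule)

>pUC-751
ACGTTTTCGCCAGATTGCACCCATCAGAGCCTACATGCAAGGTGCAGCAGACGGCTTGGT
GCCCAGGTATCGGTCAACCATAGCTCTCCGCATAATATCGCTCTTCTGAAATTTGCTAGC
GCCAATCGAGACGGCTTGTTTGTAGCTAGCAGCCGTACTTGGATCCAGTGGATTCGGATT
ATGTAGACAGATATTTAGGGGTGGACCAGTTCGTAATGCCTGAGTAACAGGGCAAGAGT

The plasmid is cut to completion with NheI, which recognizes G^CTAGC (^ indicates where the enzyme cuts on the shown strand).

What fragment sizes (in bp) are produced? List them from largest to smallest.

209, 30 bp

NheI sites (GCTAGC) start at positions 115, 145.
NheI cuts after the first base of each site, so after positions 115, 145.
Circular molecule, 2 cuts → 2 fragments:
  116–145 → 30 bp
  146–239 then 1–115 → 94 + 115 = 209 bp
Sorted largest to smallest: 209, 30 bp.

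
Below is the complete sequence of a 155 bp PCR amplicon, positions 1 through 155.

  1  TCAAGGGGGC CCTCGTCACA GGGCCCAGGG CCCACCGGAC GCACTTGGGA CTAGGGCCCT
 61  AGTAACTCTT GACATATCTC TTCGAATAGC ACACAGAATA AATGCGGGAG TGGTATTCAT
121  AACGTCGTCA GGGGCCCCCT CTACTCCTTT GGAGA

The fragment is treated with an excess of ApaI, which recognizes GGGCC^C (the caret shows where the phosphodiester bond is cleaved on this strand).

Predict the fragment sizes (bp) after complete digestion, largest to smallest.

78, 26, 19, 14, 11, 7 bp

ApaI sites (GGGCCC) start at positions 7, 21, 28, 54, 132.
ApaI cuts after base 5 of each site (before the last base), so after positions 11, 25, 32, 58, 136.
Linear molecule, 5 cuts → 6 fragments:
  1–11 → 11 bp
  12–25 → 14 bp
  26–32 → 7 bp
  33–58 → 26 bp
  59–136 → 78 bp
  137–155 → 19 bp
Sorted largest to smallest: 78, 26, 19, 14, 11, 7 bp.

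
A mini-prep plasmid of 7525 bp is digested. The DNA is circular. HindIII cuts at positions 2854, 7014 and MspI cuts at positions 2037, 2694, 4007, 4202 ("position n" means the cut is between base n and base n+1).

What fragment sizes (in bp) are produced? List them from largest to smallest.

2812, 2548, 1153, 657, 195, 160 bp

Combined cut positions (sorted): 2037, 2694, 2854, 4007, 4202, 7014.
Circular molecule, 6 cuts → 6 fragments:
  2694 − 2037 = 657 bp
  2854 − 2694 = 160 bp
  4007 − 2854 = 1153 bp
  4202 − 4007 = 195 bp
  7014 − 4202 = 2812 bp
  wrap: 7525 − 7014 + 2037 = 2548 bp
Sorted largest to smallest: 2812, 2548, 1153, 657, 195, 160 bp.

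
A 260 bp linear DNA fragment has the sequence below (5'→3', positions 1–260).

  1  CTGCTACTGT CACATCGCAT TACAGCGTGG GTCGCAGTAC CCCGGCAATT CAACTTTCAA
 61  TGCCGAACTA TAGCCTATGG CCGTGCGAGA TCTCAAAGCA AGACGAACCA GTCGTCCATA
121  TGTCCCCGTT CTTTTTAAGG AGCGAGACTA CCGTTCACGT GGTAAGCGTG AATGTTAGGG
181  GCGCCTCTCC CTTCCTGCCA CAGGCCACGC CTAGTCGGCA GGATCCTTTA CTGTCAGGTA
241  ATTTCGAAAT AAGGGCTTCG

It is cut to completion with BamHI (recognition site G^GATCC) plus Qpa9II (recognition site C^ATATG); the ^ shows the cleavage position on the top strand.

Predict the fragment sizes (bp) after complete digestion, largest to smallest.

117, 104, 39 bp

The BamHI site (GGATCC) starts at position 221.
BamHI cuts after the first base of each site, so after position 221.
The Qpa9II site (CATATG) starts at position 117.
Qpa9II cuts after the first base of each site, so after position 117.
Combined cut positions: 117, 221.
Linear molecule, 2 cuts → 3 fragments:
  1–117 → 117 bp
  118–221 → 104 bp
  222–260 → 39 bp
Sorted largest to smallest: 117, 104, 39 bp.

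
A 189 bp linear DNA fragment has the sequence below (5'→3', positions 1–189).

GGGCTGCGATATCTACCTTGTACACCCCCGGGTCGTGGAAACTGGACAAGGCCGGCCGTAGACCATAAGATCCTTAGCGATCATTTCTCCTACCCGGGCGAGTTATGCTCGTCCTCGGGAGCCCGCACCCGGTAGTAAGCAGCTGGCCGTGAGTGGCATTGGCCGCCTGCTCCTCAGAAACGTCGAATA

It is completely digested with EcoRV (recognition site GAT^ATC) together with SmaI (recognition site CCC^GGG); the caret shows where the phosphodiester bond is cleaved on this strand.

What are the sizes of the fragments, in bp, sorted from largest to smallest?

94, 66, 19, 10 bp

The EcoRV site (GATATC) starts at position 8.
EcoRV cuts after base 3 of each site, so after position 10.
SmaI sites (CCCGGG) start at positions 27, 93.
SmaI cuts after base 3 of each site, so after positions 29, 95.
Combined cut positions: 10, 29, 95.
Linear molecule, 3 cuts → 4 fragments:
  1–10 → 10 bp
  11–29 → 19 bp
  30–95 → 66 bp
  96–189 → 94 bp
Sorted largest to smallest: 94, 66, 19, 10 bp.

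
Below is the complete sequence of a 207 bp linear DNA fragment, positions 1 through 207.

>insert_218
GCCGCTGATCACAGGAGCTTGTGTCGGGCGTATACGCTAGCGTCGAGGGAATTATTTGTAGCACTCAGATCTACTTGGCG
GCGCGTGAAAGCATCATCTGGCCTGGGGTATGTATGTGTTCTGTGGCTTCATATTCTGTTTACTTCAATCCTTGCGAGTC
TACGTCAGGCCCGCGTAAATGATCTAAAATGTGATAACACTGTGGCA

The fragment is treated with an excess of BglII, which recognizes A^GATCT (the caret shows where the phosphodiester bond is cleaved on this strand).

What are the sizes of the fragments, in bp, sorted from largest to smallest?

140, 67 bp

The BglII site (AGATCT) starts at position 67.
BglII cuts after the first base of each site, so after position 67.
Linear molecule, 1 cut → 2 fragments:
  1–67 → 67 bp
  68–207 → 140 bp
Sorted largest to smallest: 140, 67 bp.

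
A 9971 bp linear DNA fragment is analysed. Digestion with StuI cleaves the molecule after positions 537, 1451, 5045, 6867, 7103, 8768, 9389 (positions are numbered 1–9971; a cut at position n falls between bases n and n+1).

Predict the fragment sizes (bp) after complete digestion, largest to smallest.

3594, 1822, 1665, 914, 621, 582, 537, 236 bp

Linear molecule, 7 cuts → 8 fragments:
  537 − 0 = 537 bp
  1451 − 537 = 914 bp
  5045 − 1451 = 3594 bp
  6867 − 5045 = 1822 bp
  7103 − 6867 = 236 bp
  8768 − 7103 = 1665 bp
  9389 − 8768 = 621 bp
  9971 − 9389 = 582 bp
Sorted largest to smallest: 3594, 1822, 1665, 914, 621, 582, 537, 236 bp.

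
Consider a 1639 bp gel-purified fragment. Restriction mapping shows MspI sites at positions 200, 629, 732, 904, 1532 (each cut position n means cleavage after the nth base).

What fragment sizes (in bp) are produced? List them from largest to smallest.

628, 429, 200, 172, 107, 103 bp

Linear molecule, 5 cuts → 6 fragments:
  200 − 0 = 200 bp
  629 − 200 = 429 bp
  732 − 629 = 103 bp
  904 − 732 = 172 bp
  1532 − 904 = 628 bp
  1639 − 1532 = 107 bp
Sorted largest to smallest: 628, 429, 200, 172, 107, 103 bp.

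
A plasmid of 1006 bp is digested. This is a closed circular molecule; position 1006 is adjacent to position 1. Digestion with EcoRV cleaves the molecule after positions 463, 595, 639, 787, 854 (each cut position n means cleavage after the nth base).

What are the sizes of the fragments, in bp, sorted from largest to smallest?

615, 148, 132, 67, 44 bp

Circular molecule, 5 cuts → 5 fragments:
  595 − 463 = 132 bp
  639 − 595 = 44 bp
  787 − 639 = 148 bp
  854 − 787 = 67 bp
  wrap: 1006 − 854 + 463 = 615 bp
Sorted largest to smallest: 615, 148, 132, 67, 44 bp.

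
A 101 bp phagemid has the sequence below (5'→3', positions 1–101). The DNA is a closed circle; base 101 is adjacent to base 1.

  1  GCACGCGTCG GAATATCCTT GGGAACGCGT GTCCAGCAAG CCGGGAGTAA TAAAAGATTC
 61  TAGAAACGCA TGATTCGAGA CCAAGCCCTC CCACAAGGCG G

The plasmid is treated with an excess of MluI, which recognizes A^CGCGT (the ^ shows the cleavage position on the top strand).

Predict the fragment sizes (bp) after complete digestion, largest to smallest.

79, 22 bp

MluI sites (ACGCGT) start at positions 3, 25.
MluI cuts after the first base of each site, so after positions 3, 25.
Circular molecule, 2 cuts → 2 fragments:
  4–25 → 22 bp
  26–101 then 1–3 → 76 + 3 = 79 bp
Sorted largest to smallest: 79, 22 bp.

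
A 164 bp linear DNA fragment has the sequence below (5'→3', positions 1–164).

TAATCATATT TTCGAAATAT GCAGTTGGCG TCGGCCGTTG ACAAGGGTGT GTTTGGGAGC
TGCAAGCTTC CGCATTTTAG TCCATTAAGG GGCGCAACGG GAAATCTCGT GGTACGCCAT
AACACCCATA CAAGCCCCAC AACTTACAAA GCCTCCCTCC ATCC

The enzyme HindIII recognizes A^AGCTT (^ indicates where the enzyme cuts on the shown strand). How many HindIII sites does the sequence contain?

1

AAGCTT occurs starting at position 64.
HindIII cuts at 1 site.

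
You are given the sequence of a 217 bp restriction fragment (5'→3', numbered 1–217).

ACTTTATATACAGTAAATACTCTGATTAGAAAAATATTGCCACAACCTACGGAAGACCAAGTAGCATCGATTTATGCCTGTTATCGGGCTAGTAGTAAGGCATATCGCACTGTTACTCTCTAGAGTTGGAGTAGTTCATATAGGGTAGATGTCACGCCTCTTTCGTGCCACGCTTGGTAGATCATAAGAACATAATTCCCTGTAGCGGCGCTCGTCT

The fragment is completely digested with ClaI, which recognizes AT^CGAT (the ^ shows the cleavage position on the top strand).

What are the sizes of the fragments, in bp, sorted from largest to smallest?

150, 67 bp

The ClaI site (ATCGAT) starts at position 66.
ClaI cuts after base 2 of each site, so after position 67.
Linear molecule, 1 cut → 2 fragments:
  1–67 → 67 bp
  68–217 → 150 bp
Sorted largest to smallest: 150, 67 bp.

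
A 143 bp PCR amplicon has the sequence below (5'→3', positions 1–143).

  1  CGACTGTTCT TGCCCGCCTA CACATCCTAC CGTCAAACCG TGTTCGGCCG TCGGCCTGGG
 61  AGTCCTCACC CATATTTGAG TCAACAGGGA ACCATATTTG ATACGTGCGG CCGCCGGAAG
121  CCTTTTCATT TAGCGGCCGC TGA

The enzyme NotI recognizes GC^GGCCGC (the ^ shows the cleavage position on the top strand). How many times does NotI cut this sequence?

2

GCGGCCGC occurs starting at positions 107, 133.
NotI cuts at 2 sites.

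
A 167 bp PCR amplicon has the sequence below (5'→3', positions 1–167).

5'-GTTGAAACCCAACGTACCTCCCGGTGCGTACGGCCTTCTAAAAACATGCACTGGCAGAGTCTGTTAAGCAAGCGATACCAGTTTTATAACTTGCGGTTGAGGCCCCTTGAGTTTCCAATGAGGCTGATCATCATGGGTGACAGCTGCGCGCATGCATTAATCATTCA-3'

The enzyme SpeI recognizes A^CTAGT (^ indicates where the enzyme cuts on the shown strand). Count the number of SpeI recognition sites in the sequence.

0

No occurrence of ACTAGT is present in the sequence.
SpeI does not cut: 0 sites.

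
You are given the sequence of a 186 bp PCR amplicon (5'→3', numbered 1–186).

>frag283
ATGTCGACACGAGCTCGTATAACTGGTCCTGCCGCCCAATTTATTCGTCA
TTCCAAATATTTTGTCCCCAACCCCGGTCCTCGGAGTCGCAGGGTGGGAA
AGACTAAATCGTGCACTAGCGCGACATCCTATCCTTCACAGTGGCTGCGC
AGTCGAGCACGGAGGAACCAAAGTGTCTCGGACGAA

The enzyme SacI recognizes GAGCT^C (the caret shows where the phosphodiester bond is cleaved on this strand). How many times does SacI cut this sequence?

1

GAGCTC occurs starting at position 11.
SacI cuts at 1 site.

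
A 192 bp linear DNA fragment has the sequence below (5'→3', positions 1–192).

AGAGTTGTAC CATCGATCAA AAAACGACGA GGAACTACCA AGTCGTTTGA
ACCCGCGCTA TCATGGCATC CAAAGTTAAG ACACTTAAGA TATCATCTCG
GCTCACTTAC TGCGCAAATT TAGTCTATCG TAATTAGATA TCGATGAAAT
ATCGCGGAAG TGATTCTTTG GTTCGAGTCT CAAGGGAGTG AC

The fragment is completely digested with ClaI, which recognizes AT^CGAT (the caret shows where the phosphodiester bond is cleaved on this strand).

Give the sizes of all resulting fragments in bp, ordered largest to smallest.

128, 51, 13 bp

ClaI sites (ATCGAT) start at positions 12, 140.
ClaI cuts after base 2 of each site, so after positions 13, 141.
Linear molecule, 2 cuts → 3 fragments:
  1–13 → 13 bp
  14–141 → 128 bp
  142–192 → 51 bp
Sorted largest to smallest: 128, 51, 13 bp.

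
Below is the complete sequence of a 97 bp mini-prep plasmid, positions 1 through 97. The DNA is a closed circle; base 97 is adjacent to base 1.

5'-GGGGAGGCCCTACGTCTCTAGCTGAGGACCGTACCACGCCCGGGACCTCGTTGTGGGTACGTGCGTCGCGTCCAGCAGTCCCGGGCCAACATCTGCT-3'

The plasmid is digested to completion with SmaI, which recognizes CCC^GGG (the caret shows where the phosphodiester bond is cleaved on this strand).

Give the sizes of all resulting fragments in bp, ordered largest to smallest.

56, 41 bp

SmaI sites (CCCGGG) start at positions 39, 80.
SmaI cuts after base 3 of each site, so after positions 41, 82.
Circular molecule, 2 cuts → 2 fragments:
  42–82 → 41 bp
  83–97 then 1–41 → 15 + 41 = 56 bp
Sorted largest to smallest: 56, 41 bp.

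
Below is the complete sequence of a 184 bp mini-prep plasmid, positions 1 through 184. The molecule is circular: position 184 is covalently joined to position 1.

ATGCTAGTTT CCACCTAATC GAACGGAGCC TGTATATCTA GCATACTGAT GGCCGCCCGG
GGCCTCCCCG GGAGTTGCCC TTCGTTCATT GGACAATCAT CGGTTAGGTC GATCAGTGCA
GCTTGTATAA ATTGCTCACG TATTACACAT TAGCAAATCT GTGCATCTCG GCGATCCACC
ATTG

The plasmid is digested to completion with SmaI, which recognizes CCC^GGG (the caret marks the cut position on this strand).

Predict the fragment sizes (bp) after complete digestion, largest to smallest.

SmaI sites (CCCGGG) start at positions 56, 67.
SmaI cuts after base 3 of each site, so after positions 58, 69.
Circular molecule, 2 cuts → 2 fragments:
  59–69 → 11 bp
  70–184 then 1–58 → 115 + 58 = 173 bp
Sorted largest to smallest: 173, 11 bp.

173, 11 bp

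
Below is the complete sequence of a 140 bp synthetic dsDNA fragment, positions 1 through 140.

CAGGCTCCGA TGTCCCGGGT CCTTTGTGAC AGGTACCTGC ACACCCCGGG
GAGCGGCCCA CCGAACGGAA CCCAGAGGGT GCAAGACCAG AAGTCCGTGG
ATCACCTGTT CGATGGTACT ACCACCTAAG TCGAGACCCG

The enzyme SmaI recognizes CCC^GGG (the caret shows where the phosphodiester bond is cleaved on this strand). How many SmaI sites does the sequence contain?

CCCGGG occurs starting at positions 14, 45.
SmaI cuts at 2 sites.

2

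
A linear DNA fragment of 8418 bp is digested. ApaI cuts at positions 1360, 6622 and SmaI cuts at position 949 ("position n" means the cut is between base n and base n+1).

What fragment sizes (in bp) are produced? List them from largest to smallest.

Combined cut positions (sorted): 949, 1360, 6622.
Linear molecule, 3 cuts → 4 fragments:
  949 − 0 = 949 bp
  1360 − 949 = 411 bp
  6622 − 1360 = 5262 bp
  8418 − 6622 = 1796 bp
Sorted largest to smallest: 5262, 1796, 949, 411 bp.

5262, 1796, 949, 411 bp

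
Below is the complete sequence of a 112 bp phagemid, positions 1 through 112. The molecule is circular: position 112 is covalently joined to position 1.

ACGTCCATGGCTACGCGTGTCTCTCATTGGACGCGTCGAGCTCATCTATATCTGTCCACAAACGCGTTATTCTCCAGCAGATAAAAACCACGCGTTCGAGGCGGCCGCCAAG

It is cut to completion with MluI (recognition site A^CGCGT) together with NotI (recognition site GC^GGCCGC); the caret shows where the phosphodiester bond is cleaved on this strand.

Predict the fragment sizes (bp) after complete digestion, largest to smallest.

MluI sites (ACGCGT) start at positions 13, 31, 62, 90.
MluI cuts after the first base of each site, so after positions 13, 31, 62, 90.
The NotI site (GCGGCCGC) starts at position 101.
NotI cuts after base 2 of each site, so after position 102.
Combined cut positions: 13, 31, 62, 90, 102.
Circular molecule, 5 cuts → 5 fragments:
  14–31 → 18 bp
  32–62 → 31 bp
  63–90 → 28 bp
  91–102 → 12 bp
  103–112 then 1–13 → 10 + 13 = 23 bp
Sorted largest to smallest: 31, 28, 23, 18, 12 bp.

31, 28, 23, 18, 12 bp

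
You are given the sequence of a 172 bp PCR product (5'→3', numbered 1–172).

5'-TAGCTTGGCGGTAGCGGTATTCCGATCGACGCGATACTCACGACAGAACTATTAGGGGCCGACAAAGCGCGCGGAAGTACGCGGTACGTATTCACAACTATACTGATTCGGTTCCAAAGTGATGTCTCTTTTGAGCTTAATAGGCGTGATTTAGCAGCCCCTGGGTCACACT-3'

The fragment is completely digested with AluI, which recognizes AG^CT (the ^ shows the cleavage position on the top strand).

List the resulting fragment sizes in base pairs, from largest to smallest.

132, 37, 3 bp

AluI sites (AGCT) start at positions 2, 134.
AluI cuts after base 2 of each site, so after positions 3, 135.
Linear molecule, 2 cuts → 3 fragments:
  1–3 → 3 bp
  4–135 → 132 bp
  136–172 → 37 bp
Sorted largest to smallest: 132, 37, 3 bp.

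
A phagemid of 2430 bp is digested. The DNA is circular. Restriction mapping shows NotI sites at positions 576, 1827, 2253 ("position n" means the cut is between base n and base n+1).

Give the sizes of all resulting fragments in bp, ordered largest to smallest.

Circular molecule, 3 cuts → 3 fragments:
  1827 − 576 = 1251 bp
  2253 − 1827 = 426 bp
  wrap: 2430 − 2253 + 576 = 753 bp
Sorted largest to smallest: 1251, 753, 426 bp.

1251, 753, 426 bp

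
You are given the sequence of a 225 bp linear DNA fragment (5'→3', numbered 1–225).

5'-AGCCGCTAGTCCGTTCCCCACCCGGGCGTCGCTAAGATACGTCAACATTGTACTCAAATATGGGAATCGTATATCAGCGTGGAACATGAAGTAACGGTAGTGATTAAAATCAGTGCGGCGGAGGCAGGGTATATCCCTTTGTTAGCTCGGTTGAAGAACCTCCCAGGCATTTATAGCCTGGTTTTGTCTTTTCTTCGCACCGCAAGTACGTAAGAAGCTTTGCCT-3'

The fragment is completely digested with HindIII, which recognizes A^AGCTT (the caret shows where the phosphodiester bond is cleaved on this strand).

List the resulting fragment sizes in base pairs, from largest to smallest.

215, 10 bp

The HindIII site (AAGCTT) starts at position 215.
HindIII cuts after the first base of each site, so after position 215.
Linear molecule, 1 cut → 2 fragments:
  1–215 → 215 bp
  216–225 → 10 bp
Sorted largest to smallest: 215, 10 bp.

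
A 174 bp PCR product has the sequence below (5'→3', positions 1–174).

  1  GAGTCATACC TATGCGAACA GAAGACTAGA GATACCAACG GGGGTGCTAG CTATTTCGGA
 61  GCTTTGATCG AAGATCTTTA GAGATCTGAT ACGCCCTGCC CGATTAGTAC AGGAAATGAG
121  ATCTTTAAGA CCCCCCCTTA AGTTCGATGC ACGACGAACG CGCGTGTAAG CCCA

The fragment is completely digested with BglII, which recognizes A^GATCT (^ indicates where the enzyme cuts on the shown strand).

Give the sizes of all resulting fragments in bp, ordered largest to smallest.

BglII sites (AGATCT) start at positions 72, 82, 119.
BglII cuts after the first base of each site, so after positions 72, 82, 119.
Linear molecule, 3 cuts → 4 fragments:
  1–72 → 72 bp
  73–82 → 10 bp
  83–119 → 37 bp
  120–174 → 55 bp
Sorted largest to smallest: 72, 55, 37, 10 bp.

72, 55, 37, 10 bp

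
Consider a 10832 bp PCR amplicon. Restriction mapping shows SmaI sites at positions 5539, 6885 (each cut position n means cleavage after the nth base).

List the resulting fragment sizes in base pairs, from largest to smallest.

5539, 3947, 1346 bp

Linear molecule, 2 cuts → 3 fragments:
  5539 − 0 = 5539 bp
  6885 − 5539 = 1346 bp
  10832 − 6885 = 3947 bp
Sorted largest to smallest: 5539, 3947, 1346 bp.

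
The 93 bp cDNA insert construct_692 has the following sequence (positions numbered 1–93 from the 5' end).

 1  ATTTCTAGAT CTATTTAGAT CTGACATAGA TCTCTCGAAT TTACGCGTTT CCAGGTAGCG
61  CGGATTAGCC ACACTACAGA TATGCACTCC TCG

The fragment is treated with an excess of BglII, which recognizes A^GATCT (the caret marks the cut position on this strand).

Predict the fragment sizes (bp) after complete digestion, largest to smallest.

BglII sites (AGATCT) start at positions 7, 17, 28.
BglII cuts after the first base of each site, so after positions 7, 17, 28.
Linear molecule, 3 cuts → 4 fragments:
  1–7 → 7 bp
  8–17 → 10 bp
  18–28 → 11 bp
  29–93 → 65 bp
Sorted largest to smallest: 65, 11, 10, 7 bp.

65, 11, 10, 7 bp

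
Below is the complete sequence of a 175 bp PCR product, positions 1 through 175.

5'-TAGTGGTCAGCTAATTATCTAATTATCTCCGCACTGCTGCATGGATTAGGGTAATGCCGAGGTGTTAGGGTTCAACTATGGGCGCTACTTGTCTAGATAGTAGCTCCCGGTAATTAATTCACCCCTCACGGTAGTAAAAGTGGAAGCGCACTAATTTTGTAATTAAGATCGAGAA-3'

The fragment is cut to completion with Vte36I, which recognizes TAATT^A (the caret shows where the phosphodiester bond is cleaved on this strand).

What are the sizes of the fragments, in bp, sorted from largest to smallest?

91, 49, 16, 11, 8 bp

Vte36I sites (TAATTA) start at positions 12, 20, 111, 160.
Vte36I cuts after base 5 of each site (before the last base), so after positions 16, 24, 115, 164.
Linear molecule, 4 cuts → 5 fragments:
  1–16 → 16 bp
  17–24 → 8 bp
  25–115 → 91 bp
  116–164 → 49 bp
  165–175 → 11 bp
Sorted largest to smallest: 91, 49, 16, 11, 8 bp.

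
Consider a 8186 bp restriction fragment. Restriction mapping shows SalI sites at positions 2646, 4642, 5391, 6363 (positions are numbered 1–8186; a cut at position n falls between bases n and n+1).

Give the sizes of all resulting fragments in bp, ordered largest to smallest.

Linear molecule, 4 cuts → 5 fragments:
  2646 − 0 = 2646 bp
  4642 − 2646 = 1996 bp
  5391 − 4642 = 749 bp
  6363 − 5391 = 972 bp
  8186 − 6363 = 1823 bp
Sorted largest to smallest: 2646, 1996, 1823, 972, 749 bp.

2646, 1996, 1823, 972, 749 bp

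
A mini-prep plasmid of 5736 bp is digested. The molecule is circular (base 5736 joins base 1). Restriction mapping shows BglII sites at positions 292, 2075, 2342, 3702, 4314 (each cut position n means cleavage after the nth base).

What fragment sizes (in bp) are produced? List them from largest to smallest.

1783, 1714, 1360, 612, 267 bp

Circular molecule, 5 cuts → 5 fragments:
  2075 − 292 = 1783 bp
  2342 − 2075 = 267 bp
  3702 − 2342 = 1360 bp
  4314 − 3702 = 612 bp
  wrap: 5736 − 4314 + 292 = 1714 bp
Sorted largest to smallest: 1783, 1714, 1360, 612, 267 bp.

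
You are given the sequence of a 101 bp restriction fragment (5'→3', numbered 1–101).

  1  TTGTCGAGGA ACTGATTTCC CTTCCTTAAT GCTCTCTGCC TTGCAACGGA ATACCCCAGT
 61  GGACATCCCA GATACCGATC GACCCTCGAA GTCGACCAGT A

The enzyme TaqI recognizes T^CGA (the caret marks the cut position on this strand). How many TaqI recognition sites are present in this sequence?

TCGA occurs starting at positions 4, 79, 86, 92.
TaqI cuts at 4 sites.

4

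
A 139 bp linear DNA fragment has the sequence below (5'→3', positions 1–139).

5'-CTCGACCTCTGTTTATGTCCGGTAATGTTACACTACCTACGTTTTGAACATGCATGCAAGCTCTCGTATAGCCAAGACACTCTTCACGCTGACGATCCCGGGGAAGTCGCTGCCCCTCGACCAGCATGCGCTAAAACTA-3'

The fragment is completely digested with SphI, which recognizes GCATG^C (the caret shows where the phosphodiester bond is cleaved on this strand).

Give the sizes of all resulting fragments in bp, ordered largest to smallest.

72, 56, 11 bp

SphI sites (GCATGC) start at positions 52, 124.
SphI cuts after base 5 of each site (before the last base), so after positions 56, 128.
Linear molecule, 2 cuts → 3 fragments:
  1–56 → 56 bp
  57–128 → 72 bp
  129–139 → 11 bp
Sorted largest to smallest: 72, 56, 11 bp.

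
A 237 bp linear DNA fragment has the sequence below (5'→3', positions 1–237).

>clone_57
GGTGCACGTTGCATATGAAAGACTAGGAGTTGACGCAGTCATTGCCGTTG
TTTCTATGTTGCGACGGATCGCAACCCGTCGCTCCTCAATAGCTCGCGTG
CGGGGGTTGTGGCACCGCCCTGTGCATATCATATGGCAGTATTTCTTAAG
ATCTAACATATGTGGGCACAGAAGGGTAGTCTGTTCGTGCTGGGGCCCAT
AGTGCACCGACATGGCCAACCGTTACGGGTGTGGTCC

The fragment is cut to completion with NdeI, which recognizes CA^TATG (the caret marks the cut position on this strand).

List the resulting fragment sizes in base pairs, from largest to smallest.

NdeI sites (CATATG) start at positions 12, 130, 157.
NdeI cuts after base 2 of each site, so after positions 13, 131, 158.
Linear molecule, 3 cuts → 4 fragments:
  1–13 → 13 bp
  14–131 → 118 bp
  132–158 → 27 bp
  159–237 → 79 bp
Sorted largest to smallest: 118, 79, 27, 13 bp.

118, 79, 27, 13 bp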